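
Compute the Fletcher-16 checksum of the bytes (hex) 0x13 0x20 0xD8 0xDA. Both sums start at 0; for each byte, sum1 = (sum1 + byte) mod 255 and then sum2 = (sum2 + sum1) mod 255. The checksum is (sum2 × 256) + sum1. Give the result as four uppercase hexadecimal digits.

Running sums (mod 255):
  after byte 0 (0x13): sum1=19, sum2=19
  after byte 1 (0x20): sum1=51, sum2=70
  after byte 2 (0xD8): sum1=12, sum2=82
  after byte 3 (0xDA): sum1=230, sum2=57
Checksum = sum2·256 + sum1 = 57·256 + 230 = 14822 = 0x39E6.

39E6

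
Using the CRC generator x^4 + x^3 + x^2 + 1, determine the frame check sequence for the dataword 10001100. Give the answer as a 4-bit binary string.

0010

Append 4 zeros: 100011000000. Divide by 11101 (XOR where the leading bit is 1):
  pos 0: 10001 XOR 11101 = 01100
  pos 1: 11001 XOR 11101 = 00100
  pos 3: 10000 XOR 11101 = 01101
  pos 4: 11010 XOR 11101 = 00111
  pos 6: 11100 XOR 11101 = 00001
Remainder (last 4 bits) = 0010. This is the CRC / FCS.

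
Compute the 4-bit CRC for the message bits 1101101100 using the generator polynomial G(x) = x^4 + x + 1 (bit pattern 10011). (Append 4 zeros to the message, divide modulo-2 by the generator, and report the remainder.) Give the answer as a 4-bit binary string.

1000

Append 4 zeros: 11011011000000. Divide by 10011 (XOR where the leading bit is 1):
  pos 0: 11011 XOR 10011 = 01000
  pos 1: 10000 XOR 10011 = 00011
  pos 4: 11110 XOR 10011 = 01101
  pos 5: 11010 XOR 10011 = 01001
  pos 6: 10010 XOR 10011 = 00001
Remainder (last 4 bits) = 1000. This is the CRC / FCS.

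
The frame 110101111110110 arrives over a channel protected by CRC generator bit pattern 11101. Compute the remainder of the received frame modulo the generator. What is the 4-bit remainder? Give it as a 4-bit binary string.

0111

Modulo-2 division of 110101111110110 by 11101:
  pos 0: 11010 XOR 11101 = 00111
  pos 2: 11111 XOR 11101 = 00010
  pos 5: 10111 XOR 11101 = 01010
  pos 6: 10101 XOR 11101 = 01000
  pos 7: 10000 XOR 11101 = 01101
  pos 8: 11011 XOR 11101 = 00110
  pos 10: 11010 XOR 11101 = 00111
Remainder = 0111 (nonzero — an error is detected).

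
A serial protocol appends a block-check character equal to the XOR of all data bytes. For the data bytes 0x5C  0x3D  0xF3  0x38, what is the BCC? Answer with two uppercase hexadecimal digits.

XOR the bytes together:
  start with 0x5C
  0x5C ⊕ 0x3D = 0x61
  0x61 ⊕ 0xF3 = 0x92
  0x92 ⊕ 0x38 = 0xAA

AA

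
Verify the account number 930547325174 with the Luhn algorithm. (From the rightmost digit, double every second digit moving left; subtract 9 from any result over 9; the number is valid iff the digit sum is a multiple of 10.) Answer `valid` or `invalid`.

From the right, keep odd positions and double even positions (subtract 9 from any doubled value over 9):
  doubled (positions 2,4,...): 5 1 6 8 0 9 → sum 29
  kept (positions 1,3,...): 4 1 2 7 5 3 → sum 22
Total = 51.
51 mod 10 = 1, so the number is invalid.

invalid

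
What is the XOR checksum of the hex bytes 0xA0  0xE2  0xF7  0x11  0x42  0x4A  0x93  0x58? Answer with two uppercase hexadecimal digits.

67

XOR the bytes together:
  start with 0xA0
  0xA0 ⊕ 0xE2 = 0x42
  0x42 ⊕ 0xF7 = 0xB5
  0xB5 ⊕ 0x11 = 0xA4
  0xA4 ⊕ 0x42 = 0xE6
  0xE6 ⊕ 0x4A = 0xAC
  0xAC ⊕ 0x93 = 0x3F
  0x3F ⊕ 0x58 = 0x67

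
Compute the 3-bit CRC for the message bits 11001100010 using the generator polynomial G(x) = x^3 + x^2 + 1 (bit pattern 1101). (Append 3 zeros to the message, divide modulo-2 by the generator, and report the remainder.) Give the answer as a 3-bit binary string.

Append 3 zeros: 11001100010000. Divide by 1101 (XOR where the leading bit is 1):
  pos 0: 1100 XOR 1101 = 0001
  pos 3: 1110 XOR 1101 = 0011
  pos 5: 1100 XOR 1101 = 0001
  pos 8: 1100 XOR 1101 = 0001
Remainder (last 3 bits) = 100. This is the CRC / FCS.

100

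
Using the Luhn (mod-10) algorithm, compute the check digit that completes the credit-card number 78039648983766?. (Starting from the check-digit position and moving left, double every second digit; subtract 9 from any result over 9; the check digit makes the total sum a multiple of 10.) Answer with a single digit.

Partial digits right→left: 6 6 7 3 8 9 8 4 6 9 3 0 8 7
Double every second digit counting from the check-digit position (so the 1st, 3rd, 5th, ... of the partial from the right).
  doubled (with −9 where >9): 3 5 7 7 3 6 7 → sum 38
  kept as-is: 6 3 9 4 9 0 7 → sum 38
Total = 38 + 38 = 76.
Check digit = (10 − (76 mod 10)) mod 10 = 4.

4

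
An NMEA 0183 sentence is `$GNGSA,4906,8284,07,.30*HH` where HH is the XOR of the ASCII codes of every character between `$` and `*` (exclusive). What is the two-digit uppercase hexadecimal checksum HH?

XOR the ASCII codes of the payload characters:
  'G' = 0x47 → acc = 0x47
  'N' = 0x4E → acc = 0x09
  'G' = 0x47 → acc = 0x4E
  'S' = 0x53 → acc = 0x1D
  'A' = 0x41 → acc = 0x5C
  ',' = 0x2C → acc = 0x70
  '4' = 0x34 → acc = 0x44
  '9' = 0x39 → acc = 0x7D
  '0' = 0x30 → acc = 0x4D
  '6' = 0x36 → acc = 0x7B
  ',' = 0x2C → acc = 0x57
  '8' = 0x38 → acc = 0x6F
  '2' = 0x32 → acc = 0x5D
  '8' = 0x38 → acc = 0x65
  '4' = 0x34 → acc = 0x51
  ',' = 0x2C → acc = 0x7D
  '0' = 0x30 → acc = 0x4D
  '7' = 0x37 → acc = 0x7A
  ',' = 0x2C → acc = 0x56
  '.' = 0x2E → acc = 0x78
  '3' = 0x33 → acc = 0x4B
  '0' = 0x30 → acc = 0x7B
Checksum = 0x7B.

7B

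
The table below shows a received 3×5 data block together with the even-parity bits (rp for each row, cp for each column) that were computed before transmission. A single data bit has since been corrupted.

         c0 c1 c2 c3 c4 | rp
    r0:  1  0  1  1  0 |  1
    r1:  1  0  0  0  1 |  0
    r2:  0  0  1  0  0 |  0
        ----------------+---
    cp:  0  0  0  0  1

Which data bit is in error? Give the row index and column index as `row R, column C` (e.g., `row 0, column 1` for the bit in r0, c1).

Recompute each row's even parity and compare to rp:
  r0: data parity 1, sent rp 1 → ok
  r1: data parity 0, sent rp 0 → ok
  r2: data parity 1, sent rp 0 → mismatch
Recompute each column's even parity and compare to cp:
  c0: data parity 0, sent cp 0 → ok
  c1: data parity 0, sent cp 0 → ok
  c2: data parity 0, sent cp 0 → ok
  c3: data parity 1, sent cp 0 → mismatch
  c4: data parity 1, sent cp 1 → ok
Exactly one row (r2) and one column (c3) fail → the flipped bit is at their intersection.

row 2, column 3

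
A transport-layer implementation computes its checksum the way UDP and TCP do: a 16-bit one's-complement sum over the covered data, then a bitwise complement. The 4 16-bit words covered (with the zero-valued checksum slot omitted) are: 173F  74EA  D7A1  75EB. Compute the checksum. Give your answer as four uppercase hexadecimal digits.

One's-complement addition (fold any carry out of bit 15 back into bit 0):
  0x173F + 0x74EA = 0x08C29
  0x8C29 + 0xD7A1 = 0x163CA → wrap carry → 0x63CB
  0x63CB + 0x75EB = 0x0D9B6
One's-complement sum = 0xD9B6.
Checksum = ~0xD9B6 & 0xFFFF = 0x2649.

2649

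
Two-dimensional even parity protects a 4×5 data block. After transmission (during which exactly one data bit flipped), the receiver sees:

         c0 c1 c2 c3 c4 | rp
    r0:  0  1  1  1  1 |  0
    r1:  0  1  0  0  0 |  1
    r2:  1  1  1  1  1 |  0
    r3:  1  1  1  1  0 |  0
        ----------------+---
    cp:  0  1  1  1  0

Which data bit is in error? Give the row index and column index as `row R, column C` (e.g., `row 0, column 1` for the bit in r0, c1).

row 2, column 1

Recompute each row's even parity and compare to rp:
  r0: data parity 0, sent rp 0 → ok
  r1: data parity 1, sent rp 1 → ok
  r2: data parity 1, sent rp 0 → mismatch
  r3: data parity 0, sent rp 0 → ok
Recompute each column's even parity and compare to cp:
  c0: data parity 0, sent cp 0 → ok
  c1: data parity 0, sent cp 1 → mismatch
  c2: data parity 1, sent cp 1 → ok
  c3: data parity 1, sent cp 1 → ok
  c4: data parity 0, sent cp 0 → ok
Exactly one row (r2) and one column (c1) fail → the flipped bit is at their intersection.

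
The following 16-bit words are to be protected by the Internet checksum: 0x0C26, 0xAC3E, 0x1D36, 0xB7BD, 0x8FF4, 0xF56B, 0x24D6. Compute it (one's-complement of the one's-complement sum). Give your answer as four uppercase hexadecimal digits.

One's-complement addition (fold any carry out of bit 15 back into bit 0):
  0x0C26 + 0xAC3E = 0x0B864
  0xB864 + 0x1D36 = 0x0D59A
  0xD59A + 0xB7BD = 0x18D57 → wrap carry → 0x8D58
  0x8D58 + 0x8FF4 = 0x11D4C → wrap carry → 0x1D4D
  0x1D4D + 0xF56B = 0x112B8 → wrap carry → 0x12B9
  0x12B9 + 0x24D6 = 0x0378F
One's-complement sum = 0x378F.
Checksum = ~0x378F & 0xFFFF = 0xC870.

C870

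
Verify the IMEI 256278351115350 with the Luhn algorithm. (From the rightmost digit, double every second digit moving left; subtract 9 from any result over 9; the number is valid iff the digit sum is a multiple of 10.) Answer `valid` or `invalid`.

valid

From the right, keep odd positions and double even positions (subtract 9 from any doubled value over 9):
  doubled (positions 2,4,...): 1 1 2 1 7 4 1 → sum 17
  kept (positions 1,3,...): 0 3 1 1 3 7 6 2 → sum 23
Total = 40.
40 mod 10 = 0, so the number is valid.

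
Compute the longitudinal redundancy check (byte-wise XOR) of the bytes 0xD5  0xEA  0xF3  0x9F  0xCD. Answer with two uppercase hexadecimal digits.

9E

XOR the bytes together:
  start with 0xD5
  0xD5 ⊕ 0xEA = 0x3F
  0x3F ⊕ 0xF3 = 0xCC
  0xCC ⊕ 0x9F = 0x53
  0x53 ⊕ 0xCD = 0x9E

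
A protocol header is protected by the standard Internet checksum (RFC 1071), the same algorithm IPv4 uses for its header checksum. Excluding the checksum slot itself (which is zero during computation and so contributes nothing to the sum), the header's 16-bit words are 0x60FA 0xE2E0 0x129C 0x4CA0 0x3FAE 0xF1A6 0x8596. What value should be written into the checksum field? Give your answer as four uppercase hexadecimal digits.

A5FC

One's-complement addition (fold any carry out of bit 15 back into bit 0):
  0x60FA + 0xE2E0 = 0x143DA → wrap carry → 0x43DB
  0x43DB + 0x129C = 0x05677
  0x5677 + 0x4CA0 = 0x0A317
  0xA317 + 0x3FAE = 0x0E2C5
  0xE2C5 + 0xF1A6 = 0x1D46B → wrap carry → 0xD46C
  0xD46C + 0x8596 = 0x15A02 → wrap carry → 0x5A03
One's-complement sum = 0x5A03.
Checksum = ~0x5A03 & 0xFFFF = 0xA5FC.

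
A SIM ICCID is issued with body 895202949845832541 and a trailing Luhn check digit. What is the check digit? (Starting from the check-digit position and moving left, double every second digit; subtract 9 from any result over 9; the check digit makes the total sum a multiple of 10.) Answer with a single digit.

Partial digits right→left: 1 4 5 2 3 8 5 4 8 9 4 9 2 0 2 5 9 8
Double every second digit counting from the check-digit position (so the 1st, 3rd, 5th, ... of the partial from the right).
  doubled (with −9 where >9): 2 1 6 1 7 8 4 4 9 → sum 42
  kept as-is: 4 2 8 4 9 9 0 5 8 → sum 49
Total = 42 + 49 = 91.
Check digit = (10 − (91 mod 10)) mod 10 = 9.

9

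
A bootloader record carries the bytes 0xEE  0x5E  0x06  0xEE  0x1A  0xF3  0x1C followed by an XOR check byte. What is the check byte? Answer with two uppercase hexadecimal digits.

AD

XOR the bytes together:
  start with 0xEE
  0xEE ⊕ 0x5E = 0xB0
  0xB0 ⊕ 0x06 = 0xB6
  0xB6 ⊕ 0xEE = 0x58
  0x58 ⊕ 0x1A = 0x42
  0x42 ⊕ 0xF3 = 0xB1
  0xB1 ⊕ 0x1C = 0xAD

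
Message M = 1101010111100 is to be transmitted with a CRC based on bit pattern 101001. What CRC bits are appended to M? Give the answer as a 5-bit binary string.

10000

Append 5 zeros: 110101011110000000. Divide by 101001 (XOR where the leading bit is 1):
  pos 0: 110101 XOR 101001 = 011100
  pos 1: 111000 XOR 101001 = 010001
  pos 2: 100011 XOR 101001 = 001010
  pos 4: 101011 XOR 101001 = 000010
  pos 8: 101000 XOR 101001 = 000001
Remainder (last 5 bits) = 10000. This is the CRC / FCS.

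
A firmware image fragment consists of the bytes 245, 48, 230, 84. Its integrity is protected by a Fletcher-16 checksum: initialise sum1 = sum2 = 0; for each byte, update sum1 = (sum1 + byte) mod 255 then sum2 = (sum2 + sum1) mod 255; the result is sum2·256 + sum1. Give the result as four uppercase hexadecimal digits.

Running sums (mod 255):
  after byte 0 (245): sum1=245, sum2=245
  after byte 1 (48): sum1=38, sum2=28
  after byte 2 (230): sum1=13, sum2=41
  after byte 3 (84): sum1=97, sum2=138
Checksum = sum2·256 + sum1 = 138·256 + 97 = 35425 = 0x8A61.

8A61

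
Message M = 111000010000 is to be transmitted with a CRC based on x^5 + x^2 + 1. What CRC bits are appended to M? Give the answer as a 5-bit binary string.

Append 5 zeros: 11100001000000000. Divide by 100101 (XOR where the leading bit is 1):
  pos 0: 111000 XOR 100101 = 011101
  pos 1: 111010 XOR 100101 = 011111
  pos 2: 111111 XOR 100101 = 011010
  pos 3: 110100 XOR 100101 = 010001
  pos 4: 100010 XOR 100101 = 000111
  pos 7: 111000 XOR 100101 = 011101
  pos 8: 111010 XOR 100101 = 011111
  pos 9: 111110 XOR 100101 = 011011
  pos 10: 110110 XOR 100101 = 010011
  pos 11: 100110 XOR 100101 = 000011
Remainder (last 5 bits) = 00011. This is the CRC / FCS.

00011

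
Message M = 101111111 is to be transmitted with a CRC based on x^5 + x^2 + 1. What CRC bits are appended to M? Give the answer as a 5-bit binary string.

Append 5 zeros: 10111111100000. Divide by 100101 (XOR where the leading bit is 1):
  pos 0: 101111 XOR 100101 = 001010
  pos 2: 101011 XOR 100101 = 001110
  pos 4: 111010 XOR 100101 = 011111
  pos 5: 111110 XOR 100101 = 011011
  pos 6: 110110 XOR 100101 = 010011
  pos 7: 100110 XOR 100101 = 000011
Remainder (last 5 bits) = 00110. This is the CRC / FCS.

00110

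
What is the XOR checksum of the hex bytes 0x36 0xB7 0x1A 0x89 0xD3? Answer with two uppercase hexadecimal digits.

XOR the bytes together:
  start with 0x36
  0x36 ⊕ 0xB7 = 0x81
  0x81 ⊕ 0x1A = 0x9B
  0x9B ⊕ 0x89 = 0x12
  0x12 ⊕ 0xD3 = 0xC1

C1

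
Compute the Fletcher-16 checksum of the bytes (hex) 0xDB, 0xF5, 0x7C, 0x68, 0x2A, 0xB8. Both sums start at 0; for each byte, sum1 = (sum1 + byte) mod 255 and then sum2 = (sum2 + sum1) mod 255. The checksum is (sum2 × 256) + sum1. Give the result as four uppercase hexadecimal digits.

Running sums (mod 255):
  after byte 0 (0xDB): sum1=219, sum2=219
  after byte 1 (0xF5): sum1=209, sum2=173
  after byte 2 (0x7C): sum1=78, sum2=251
  after byte 3 (0x68): sum1=182, sum2=178
  after byte 4 (0x2A): sum1=224, sum2=147
  after byte 5 (0xB8): sum1=153, sum2=45
Checksum = sum2·256 + sum1 = 45·256 + 153 = 11673 = 0x2D99.

2D99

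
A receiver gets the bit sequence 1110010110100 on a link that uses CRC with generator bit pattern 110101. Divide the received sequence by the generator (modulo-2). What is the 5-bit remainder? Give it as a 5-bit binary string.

11111

Modulo-2 division of 1110010110100 by 110101:
  pos 0: 111001 XOR 110101 = 001100
  pos 2: 110001 XOR 110101 = 000100
  pos 5: 100101 XOR 110101 = 010000
  pos 6: 100000 XOR 110101 = 010101
  pos 7: 101010 XOR 110101 = 011111
Remainder = 11111 (nonzero — an error is detected).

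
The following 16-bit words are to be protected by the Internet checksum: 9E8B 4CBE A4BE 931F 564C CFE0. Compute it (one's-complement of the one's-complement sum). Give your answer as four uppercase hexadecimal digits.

One's-complement addition (fold any carry out of bit 15 back into bit 0):
  0x9E8B + 0x4CBE = 0x0EB49
  0xEB49 + 0xA4BE = 0x19007 → wrap carry → 0x9008
  0x9008 + 0x931F = 0x12327 → wrap carry → 0x2328
  0x2328 + 0x564C = 0x07974
  0x7974 + 0xCFE0 = 0x14954 → wrap carry → 0x4955
One's-complement sum = 0x4955.
Checksum = ~0x4955 & 0xFFFF = 0xB6AA.

B6AA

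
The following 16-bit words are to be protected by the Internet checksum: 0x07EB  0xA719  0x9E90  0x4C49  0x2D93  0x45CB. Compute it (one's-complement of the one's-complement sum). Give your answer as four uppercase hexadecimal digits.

F2C2

One's-complement addition (fold any carry out of bit 15 back into bit 0):
  0x07EB + 0xA719 = 0x0AF04
  0xAF04 + 0x9E90 = 0x14D94 → wrap carry → 0x4D95
  0x4D95 + 0x4C49 = 0x099DE
  0x99DE + 0x2D93 = 0x0C771
  0xC771 + 0x45CB = 0x10D3C → wrap carry → 0x0D3D
One's-complement sum = 0x0D3D.
Checksum = ~0x0D3D & 0xFFFF = 0xF2C2.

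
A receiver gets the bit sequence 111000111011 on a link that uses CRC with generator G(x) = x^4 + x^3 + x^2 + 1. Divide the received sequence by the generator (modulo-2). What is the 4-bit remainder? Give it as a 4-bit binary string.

Modulo-2 division of 111000111011 by 11101:
  pos 0: 11100 XOR 11101 = 00001
  pos 4: 10111 XOR 11101 = 01010
  pos 5: 10100 XOR 11101 = 01001
  pos 6: 10011 XOR 11101 = 01110
  pos 7: 11101 XOR 11101 = 00000
Remainder = 0000 (zero — the frame passes the CRC check).

0000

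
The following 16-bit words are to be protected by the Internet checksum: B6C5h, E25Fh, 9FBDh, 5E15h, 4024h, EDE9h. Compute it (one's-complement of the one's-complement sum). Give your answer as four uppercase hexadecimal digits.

3AF9

One's-complement addition (fold any carry out of bit 15 back into bit 0):
  0xB6C5 + 0xE25F = 0x19924 → wrap carry → 0x9925
  0x9925 + 0x9FBD = 0x138E2 → wrap carry → 0x38E3
  0x38E3 + 0x5E15 = 0x096F8
  0x96F8 + 0x4024 = 0x0D71C
  0xD71C + 0xEDE9 = 0x1C505 → wrap carry → 0xC506
One's-complement sum = 0xC506.
Checksum = ~0xC506 & 0xFFFF = 0x3AF9.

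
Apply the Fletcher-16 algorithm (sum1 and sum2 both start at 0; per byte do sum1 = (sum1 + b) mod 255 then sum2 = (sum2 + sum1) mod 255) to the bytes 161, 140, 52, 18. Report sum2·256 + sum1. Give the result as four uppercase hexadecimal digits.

A674

Running sums (mod 255):
  after byte 0 (161): sum1=161, sum2=161
  after byte 1 (140): sum1=46, sum2=207
  after byte 2 (52): sum1=98, sum2=50
  after byte 3 (18): sum1=116, sum2=166
Checksum = sum2·256 + sum1 = 166·256 + 116 = 42612 = 0xA674.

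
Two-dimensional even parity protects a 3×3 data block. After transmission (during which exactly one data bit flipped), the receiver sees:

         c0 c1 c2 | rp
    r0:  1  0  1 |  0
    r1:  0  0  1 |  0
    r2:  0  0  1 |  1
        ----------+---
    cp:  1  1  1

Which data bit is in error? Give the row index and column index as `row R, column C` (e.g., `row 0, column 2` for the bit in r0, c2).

row 1, column 1

Recompute each row's even parity and compare to rp:
  r0: data parity 0, sent rp 0 → ok
  r1: data parity 1, sent rp 0 → mismatch
  r2: data parity 1, sent rp 1 → ok
Recompute each column's even parity and compare to cp:
  c0: data parity 1, sent cp 1 → ok
  c1: data parity 0, sent cp 1 → mismatch
  c2: data parity 1, sent cp 1 → ok
Exactly one row (r1) and one column (c1) fail → the flipped bit is at their intersection.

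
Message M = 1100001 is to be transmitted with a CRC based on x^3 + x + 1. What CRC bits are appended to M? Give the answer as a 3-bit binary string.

Append 3 zeros: 1100001000. Divide by 1011 (XOR where the leading bit is 1):
  pos 0: 1100 XOR 1011 = 0111
  pos 1: 1110 XOR 1011 = 0101
  pos 2: 1010 XOR 1011 = 0001
  pos 5: 1100 XOR 1011 = 0111
  pos 6: 1110 XOR 1011 = 0101
Remainder (last 3 bits) = 101. This is the CRC / FCS.

101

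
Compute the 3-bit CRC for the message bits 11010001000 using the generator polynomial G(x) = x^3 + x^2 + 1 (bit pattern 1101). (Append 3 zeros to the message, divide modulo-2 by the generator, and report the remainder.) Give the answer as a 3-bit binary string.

Append 3 zeros: 11010001000000. Divide by 1101 (XOR where the leading bit is 1):
  pos 0: 1101 XOR 1101 = 0000
  pos 7: 1000 XOR 1101 = 0101
  pos 8: 1010 XOR 1101 = 0111
  pos 9: 1110 XOR 1101 = 0011
Remainder (last 3 bits) = 110. This is the CRC / FCS.

110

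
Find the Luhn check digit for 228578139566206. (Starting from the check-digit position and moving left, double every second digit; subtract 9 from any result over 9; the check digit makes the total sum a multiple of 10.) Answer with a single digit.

Partial digits right→left: 6 0 2 6 6 5 9 3 1 8 7 5 8 2 2
Double every second digit counting from the check-digit position (so the 1st, 3rd, 5th, ... of the partial from the right).
  doubled (with −9 where >9): 3 4 3 9 2 5 7 4 → sum 37
  kept as-is: 0 6 5 3 8 5 2 → sum 29
Total = 37 + 29 = 66.
Check digit = (10 − (66 mod 10)) mod 10 = 4.

4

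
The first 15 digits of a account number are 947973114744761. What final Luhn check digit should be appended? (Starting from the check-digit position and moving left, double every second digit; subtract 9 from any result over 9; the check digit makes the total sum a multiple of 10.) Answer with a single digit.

2

Partial digits right→left: 1 6 7 4 4 7 4 1 1 3 7 9 7 4 9
Double every second digit counting from the check-digit position (so the 1st, 3rd, 5th, ... of the partial from the right).
  doubled (with −9 where >9): 2 5 8 8 2 5 5 9 → sum 44
  kept as-is: 6 4 7 1 3 9 4 → sum 34
Total = 44 + 34 = 78.
Check digit = (10 − (78 mod 10)) mod 10 = 2.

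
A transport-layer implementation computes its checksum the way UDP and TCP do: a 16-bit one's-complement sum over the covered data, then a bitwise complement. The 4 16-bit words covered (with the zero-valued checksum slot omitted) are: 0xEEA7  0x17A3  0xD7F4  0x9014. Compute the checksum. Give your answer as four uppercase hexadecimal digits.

91AB

One's-complement addition (fold any carry out of bit 15 back into bit 0):
  0xEEA7 + 0x17A3 = 0x1064A → wrap carry → 0x064B
  0x064B + 0xD7F4 = 0x0DE3F
  0xDE3F + 0x9014 = 0x16E53 → wrap carry → 0x6E54
One's-complement sum = 0x6E54.
Checksum = ~0x6E54 & 0xFFFF = 0x91AB.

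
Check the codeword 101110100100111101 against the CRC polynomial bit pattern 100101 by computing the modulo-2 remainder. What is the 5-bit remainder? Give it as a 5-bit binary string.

11111

Modulo-2 division of 101110100100111101 by 100101:
  pos 0: 101110 XOR 100101 = 001011
  pos 2: 101110 XOR 100101 = 001011
  pos 4: 101101 XOR 100101 = 001000
  pos 6: 100000 XOR 100101 = 000101
  pos 9: 101111 XOR 100101 = 001010
  pos 11: 101010 XOR 100101 = 001111
Remainder = 11111 (nonzero — an error is detected).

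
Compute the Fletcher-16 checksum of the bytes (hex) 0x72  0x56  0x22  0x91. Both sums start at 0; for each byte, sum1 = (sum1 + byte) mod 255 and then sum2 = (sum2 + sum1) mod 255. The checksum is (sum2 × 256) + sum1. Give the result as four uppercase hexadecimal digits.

Running sums (mod 255):
  after byte 0 (0x72): sum1=114, sum2=114
  after byte 1 (0x56): sum1=200, sum2=59
  after byte 2 (0x22): sum1=234, sum2=38
  after byte 3 (0x91): sum1=124, sum2=162
Checksum = sum2·256 + sum1 = 162·256 + 124 = 41596 = 0xA27C.

A27C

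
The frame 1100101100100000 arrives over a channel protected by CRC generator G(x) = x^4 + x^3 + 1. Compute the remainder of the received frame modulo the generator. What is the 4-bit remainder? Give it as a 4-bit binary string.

Modulo-2 division of 1100101100100000 by 11001:
  pos 0: 11001 XOR 11001 = 00000
  pos 6: 11001 XOR 11001 = 00000
Remainder = 0000 (zero — the frame passes the CRC check).

0000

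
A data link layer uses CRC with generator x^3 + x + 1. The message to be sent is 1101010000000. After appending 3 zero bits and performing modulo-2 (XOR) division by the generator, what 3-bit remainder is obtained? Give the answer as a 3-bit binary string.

111

Append 3 zeros: 1101010000000000. Divide by 1011 (XOR where the leading bit is 1):
  pos 0: 1101 XOR 1011 = 0110
  pos 1: 1100 XOR 1011 = 0111
  pos 2: 1111 XOR 1011 = 0100
  pos 3: 1000 XOR 1011 = 0011
  pos 5: 1100 XOR 1011 = 0111
  pos 6: 1110 XOR 1011 = 0101
  pos 7: 1010 XOR 1011 = 0001
  pos 10: 1000 XOR 1011 = 0011
  pos 12: 1100 XOR 1011 = 0111
Remainder (last 3 bits) = 111. This is the CRC / FCS.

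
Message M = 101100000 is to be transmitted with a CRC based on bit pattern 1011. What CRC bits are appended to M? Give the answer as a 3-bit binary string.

Append 3 zeros: 101100000000. Divide by 1011 (XOR where the leading bit is 1):
  pos 0: 1011 XOR 1011 = 0000
Remainder (last 3 bits) = 000. This is the CRC / FCS.

000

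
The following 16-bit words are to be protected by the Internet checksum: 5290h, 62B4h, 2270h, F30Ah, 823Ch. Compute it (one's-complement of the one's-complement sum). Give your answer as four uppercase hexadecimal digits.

B303

One's-complement addition (fold any carry out of bit 15 back into bit 0):
  0x5290 + 0x62B4 = 0x0B544
  0xB544 + 0x2270 = 0x0D7B4
  0xD7B4 + 0xF30A = 0x1CABE → wrap carry → 0xCABF
  0xCABF + 0x823C = 0x14CFB → wrap carry → 0x4CFC
One's-complement sum = 0x4CFC.
Checksum = ~0x4CFC & 0xFFFF = 0xB303.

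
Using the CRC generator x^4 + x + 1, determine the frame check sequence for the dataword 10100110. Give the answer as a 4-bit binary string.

Append 4 zeros: 101001100000. Divide by 10011 (XOR where the leading bit is 1):
  pos 0: 10100 XOR 10011 = 00111
  pos 2: 11111 XOR 10011 = 01100
  pos 3: 11000 XOR 10011 = 01011
  pos 4: 10110 XOR 10011 = 00101
  pos 6: 10100 XOR 10011 = 00111
Remainder (last 4 bits) = 1110. This is the CRC / FCS.

1110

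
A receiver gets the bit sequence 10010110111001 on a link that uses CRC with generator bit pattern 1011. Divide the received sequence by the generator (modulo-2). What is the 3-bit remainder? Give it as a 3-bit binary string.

Modulo-2 division of 10010110111001 by 1011:
  pos 0: 1001 XOR 1011 = 0010
  pos 2: 1001 XOR 1011 = 0010
  pos 4: 1010 XOR 1011 = 0001
  pos 7: 1111 XOR 1011 = 0100
  pos 8: 1000 XOR 1011 = 0011
  pos 10: 1101 XOR 1011 = 0110
Remainder = 110 (nonzero — an error is detected).

110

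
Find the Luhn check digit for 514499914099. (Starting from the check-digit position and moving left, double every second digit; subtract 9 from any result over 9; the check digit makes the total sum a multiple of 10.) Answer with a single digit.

Partial digits right→left: 9 9 0 4 1 9 9 9 4 4 1 5
Double every second digit counting from the check-digit position (so the 1st, 3rd, 5th, ... of the partial from the right).
  doubled (with −9 where >9): 9 0 2 9 8 2 → sum 30
  kept as-is: 9 4 9 9 4 5 → sum 40
Total = 30 + 40 = 70.
Check digit = (10 − (70 mod 10)) mod 10 = 0.

0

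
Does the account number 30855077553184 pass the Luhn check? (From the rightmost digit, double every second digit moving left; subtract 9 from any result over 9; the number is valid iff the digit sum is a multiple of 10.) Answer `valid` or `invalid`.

From the right, keep odd positions and double even positions (subtract 9 from any doubled value over 9):
  doubled (positions 2,4,...): 7 6 1 5 1 7 6 → sum 33
  kept (positions 1,3,...): 4 1 5 7 0 5 0 → sum 22
Total = 55.
55 mod 10 = 5, so the number is invalid.

invalid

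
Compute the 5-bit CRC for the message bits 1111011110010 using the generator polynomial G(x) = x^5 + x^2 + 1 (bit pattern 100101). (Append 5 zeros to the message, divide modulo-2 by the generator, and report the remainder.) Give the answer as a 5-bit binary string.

00010

Append 5 zeros: 111101111001000000. Divide by 100101 (XOR where the leading bit is 1):
  pos 0: 111101 XOR 100101 = 011000
  pos 1: 110001 XOR 100101 = 010100
  pos 2: 101001 XOR 100101 = 001100
  pos 4: 110010 XOR 100101 = 010111
  pos 5: 101110 XOR 100101 = 001011
  pos 7: 101110 XOR 100101 = 001011
  pos 9: 101100 XOR 100101 = 001001
  pos 11: 100100 XOR 100101 = 000001
Remainder (last 5 bits) = 00010. This is the CRC / FCS.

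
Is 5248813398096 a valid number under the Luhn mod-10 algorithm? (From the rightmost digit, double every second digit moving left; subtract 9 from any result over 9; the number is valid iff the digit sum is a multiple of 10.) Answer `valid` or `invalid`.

valid

From the right, keep odd positions and double even positions (subtract 9 from any doubled value over 9):
  doubled (positions 2,4,...): 9 7 6 2 7 4 → sum 35
  kept (positions 1,3,...): 6 0 9 3 8 4 5 → sum 35
Total = 70.
70 mod 10 = 0, so the number is valid.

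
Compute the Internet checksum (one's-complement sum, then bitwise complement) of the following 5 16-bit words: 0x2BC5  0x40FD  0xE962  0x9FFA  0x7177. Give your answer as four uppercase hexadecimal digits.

One's-complement addition (fold any carry out of bit 15 back into bit 0):
  0x2BC5 + 0x40FD = 0x06CC2
  0x6CC2 + 0xE962 = 0x15624 → wrap carry → 0x5625
  0x5625 + 0x9FFA = 0x0F61F
  0xF61F + 0x7177 = 0x16796 → wrap carry → 0x6797
One's-complement sum = 0x6797.
Checksum = ~0x6797 & 0xFFFF = 0x9868.

9868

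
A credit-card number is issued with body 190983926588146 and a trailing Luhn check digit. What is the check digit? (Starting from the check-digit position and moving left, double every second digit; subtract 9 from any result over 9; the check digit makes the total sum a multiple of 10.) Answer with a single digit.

7

Partial digits right→left: 6 4 1 8 8 5 6 2 9 3 8 9 0 9 1
Double every second digit counting from the check-digit position (so the 1st, 3rd, 5th, ... of the partial from the right).
  doubled (with −9 where >9): 3 2 7 3 9 7 0 2 → sum 33
  kept as-is: 4 8 5 2 3 9 9 → sum 40
Total = 33 + 40 = 73.
Check digit = (10 − (73 mod 10)) mod 10 = 7.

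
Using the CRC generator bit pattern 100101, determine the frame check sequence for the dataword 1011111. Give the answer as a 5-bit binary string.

01011

Append 5 zeros: 101111100000. Divide by 100101 (XOR where the leading bit is 1):
  pos 0: 101111 XOR 100101 = 001010
  pos 2: 101010 XOR 100101 = 001111
  pos 4: 111100 XOR 100101 = 011001
  pos 5: 110010 XOR 100101 = 010111
  pos 6: 101110 XOR 100101 = 001011
Remainder (last 5 bits) = 01011. This is the CRC / FCS.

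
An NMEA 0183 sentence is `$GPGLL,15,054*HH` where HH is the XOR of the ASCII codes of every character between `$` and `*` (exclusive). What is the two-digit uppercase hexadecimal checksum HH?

65

XOR the ASCII codes of the payload characters:
  'G' = 0x47 → acc = 0x47
  'P' = 0x50 → acc = 0x17
  'G' = 0x47 → acc = 0x50
  'L' = 0x4C → acc = 0x1C
  'L' = 0x4C → acc = 0x50
  ',' = 0x2C → acc = 0x7C
  '1' = 0x31 → acc = 0x4D
  '5' = 0x35 → acc = 0x78
  ',' = 0x2C → acc = 0x54
  '0' = 0x30 → acc = 0x64
  '5' = 0x35 → acc = 0x51
  '4' = 0x34 → acc = 0x65
Checksum = 0x65.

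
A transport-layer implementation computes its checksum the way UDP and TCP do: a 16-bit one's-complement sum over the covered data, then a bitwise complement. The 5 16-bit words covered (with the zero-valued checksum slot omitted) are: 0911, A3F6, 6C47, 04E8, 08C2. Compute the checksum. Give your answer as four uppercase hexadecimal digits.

D906

One's-complement addition (fold any carry out of bit 15 back into bit 0):
  0x0911 + 0xA3F6 = 0x0AD07
  0xAD07 + 0x6C47 = 0x1194E → wrap carry → 0x194F
  0x194F + 0x04E8 = 0x01E37
  0x1E37 + 0x08C2 = 0x026F9
One's-complement sum = 0x26F9.
Checksum = ~0x26F9 & 0xFFFF = 0xD906.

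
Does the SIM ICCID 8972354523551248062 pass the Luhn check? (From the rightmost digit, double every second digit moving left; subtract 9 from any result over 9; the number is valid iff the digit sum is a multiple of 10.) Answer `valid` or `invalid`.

invalid

From the right, keep odd positions and double even positions (subtract 9 from any doubled value over 9):
  doubled (positions 2,4,...): 3 7 4 1 6 1 1 4 9 → sum 36
  kept (positions 1,3,...): 2 0 4 1 5 2 4 3 7 8 → sum 36
Total = 72.
72 mod 10 = 2, so the number is invalid.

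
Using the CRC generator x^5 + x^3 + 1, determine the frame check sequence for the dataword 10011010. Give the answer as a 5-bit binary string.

Append 5 zeros: 1001101000000. Divide by 101001 (XOR where the leading bit is 1):
  pos 0: 100110 XOR 101001 = 001111
  pos 2: 111110 XOR 101001 = 010111
  pos 3: 101110 XOR 101001 = 000111
  pos 6: 111000 XOR 101001 = 010001
  pos 7: 100010 XOR 101001 = 001011
Remainder (last 5 bits) = 01011. This is the CRC / FCS.

01011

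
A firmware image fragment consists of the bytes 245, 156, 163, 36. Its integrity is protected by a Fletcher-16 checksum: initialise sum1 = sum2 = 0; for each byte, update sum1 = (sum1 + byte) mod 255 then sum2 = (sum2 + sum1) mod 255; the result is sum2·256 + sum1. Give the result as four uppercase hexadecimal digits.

Running sums (mod 255):
  after byte 0 (245): sum1=245, sum2=245
  after byte 1 (156): sum1=146, sum2=136
  after byte 2 (163): sum1=54, sum2=190
  after byte 3 (36): sum1=90, sum2=25
Checksum = sum2·256 + sum1 = 25·256 + 90 = 6490 = 0x195A.

195A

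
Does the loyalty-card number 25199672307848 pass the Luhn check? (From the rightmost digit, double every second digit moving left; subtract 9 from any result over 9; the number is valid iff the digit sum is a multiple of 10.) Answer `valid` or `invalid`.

invalid

From the right, keep odd positions and double even positions (subtract 9 from any doubled value over 9):
  doubled (positions 2,4,...): 8 5 6 5 9 2 4 → sum 39
  kept (positions 1,3,...): 8 8 0 2 6 9 5 → sum 38
Total = 77.
77 mod 10 = 7, so the number is invalid.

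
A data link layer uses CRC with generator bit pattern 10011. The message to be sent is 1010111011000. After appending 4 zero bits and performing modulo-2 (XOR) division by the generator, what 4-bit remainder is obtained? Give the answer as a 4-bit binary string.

0011

Append 4 zeros: 10101110110000000. Divide by 10011 (XOR where the leading bit is 1):
  pos 0: 10101 XOR 10011 = 00110
  pos 2: 11011 XOR 10011 = 01000
  pos 3: 10000 XOR 10011 = 00011
  pos 6: 11110 XOR 10011 = 01101
  pos 7: 11010 XOR 10011 = 01001
  pos 8: 10010 XOR 10011 = 00001
  pos 12: 10000 XOR 10011 = 00011
Remainder (last 4 bits) = 0011. This is the CRC / FCS.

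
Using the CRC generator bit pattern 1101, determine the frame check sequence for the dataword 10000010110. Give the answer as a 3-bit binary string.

Append 3 zeros: 10000010110000. Divide by 1101 (XOR where the leading bit is 1):
  pos 0: 1000 XOR 1101 = 0101
  pos 1: 1010 XOR 1101 = 0111
  pos 2: 1110 XOR 1101 = 0011
  pos 4: 1110 XOR 1101 = 0011
  pos 6: 1111 XOR 1101 = 0010
  pos 8: 1000 XOR 1101 = 0101
  pos 9: 1010 XOR 1101 = 0111
  pos 10: 1110 XOR 1101 = 0011
Remainder (last 3 bits) = 011. This is the CRC / FCS.

011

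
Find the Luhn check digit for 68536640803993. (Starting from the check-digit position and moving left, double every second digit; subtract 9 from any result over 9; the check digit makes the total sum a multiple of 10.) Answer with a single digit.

Partial digits right→left: 3 9 9 3 0 8 0 4 6 6 3 5 8 6
Double every second digit counting from the check-digit position (so the 1st, 3rd, 5th, ... of the partial from the right).
  doubled (with −9 where >9): 6 9 0 0 3 6 7 → sum 31
  kept as-is: 9 3 8 4 6 5 6 → sum 41
Total = 31 + 41 = 72.
Check digit = (10 − (72 mod 10)) mod 10 = 8.

8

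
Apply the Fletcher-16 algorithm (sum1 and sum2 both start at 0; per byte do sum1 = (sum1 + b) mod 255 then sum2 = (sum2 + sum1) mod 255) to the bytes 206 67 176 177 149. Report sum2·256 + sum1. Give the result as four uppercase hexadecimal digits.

Running sums (mod 255):
  after byte 0 (206): sum1=206, sum2=206
  after byte 1 (67): sum1=18, sum2=224
  after byte 2 (176): sum1=194, sum2=163
  after byte 3 (177): sum1=116, sum2=24
  after byte 4 (149): sum1=10, sum2=34
Checksum = sum2·256 + sum1 = 34·256 + 10 = 8714 = 0x220A.

220A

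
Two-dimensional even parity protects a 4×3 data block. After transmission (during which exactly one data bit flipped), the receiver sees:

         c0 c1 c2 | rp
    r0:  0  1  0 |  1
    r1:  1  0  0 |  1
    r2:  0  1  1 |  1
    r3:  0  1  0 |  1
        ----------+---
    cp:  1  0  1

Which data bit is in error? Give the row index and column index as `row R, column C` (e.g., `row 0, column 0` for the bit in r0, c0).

Recompute each row's even parity and compare to rp:
  r0: data parity 1, sent rp 1 → ok
  r1: data parity 1, sent rp 1 → ok
  r2: data parity 0, sent rp 1 → mismatch
  r3: data parity 1, sent rp 1 → ok
Recompute each column's even parity and compare to cp:
  c0: data parity 1, sent cp 1 → ok
  c1: data parity 1, sent cp 0 → mismatch
  c2: data parity 1, sent cp 1 → ok
Exactly one row (r2) and one column (c1) fail → the flipped bit is at their intersection.

row 2, column 1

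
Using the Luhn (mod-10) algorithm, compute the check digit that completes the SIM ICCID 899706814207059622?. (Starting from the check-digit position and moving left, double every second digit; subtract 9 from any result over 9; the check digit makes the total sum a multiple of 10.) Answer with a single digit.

4

Partial digits right→left: 2 2 6 9 5 0 7 0 2 4 1 8 6 0 7 9 9 8
Double every second digit counting from the check-digit position (so the 1st, 3rd, 5th, ... of the partial from the right).
  doubled (with −9 where >9): 4 3 1 5 4 2 3 5 9 → sum 36
  kept as-is: 2 9 0 0 4 8 0 9 8 → sum 40
Total = 36 + 40 = 76.
Check digit = (10 − (76 mod 10)) mod 10 = 4.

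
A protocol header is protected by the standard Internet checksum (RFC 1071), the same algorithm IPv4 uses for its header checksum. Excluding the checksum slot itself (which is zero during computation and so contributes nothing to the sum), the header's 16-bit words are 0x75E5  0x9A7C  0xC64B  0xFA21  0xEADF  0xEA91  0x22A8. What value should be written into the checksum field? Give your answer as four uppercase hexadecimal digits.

3716

One's-complement addition (fold any carry out of bit 15 back into bit 0):
  0x75E5 + 0x9A7C = 0x11061 → wrap carry → 0x1062
  0x1062 + 0xC64B = 0x0D6AD
  0xD6AD + 0xFA21 = 0x1D0CE → wrap carry → 0xD0CF
  0xD0CF + 0xEADF = 0x1BBAE → wrap carry → 0xBBAF
  0xBBAF + 0xEA91 = 0x1A640 → wrap carry → 0xA641
  0xA641 + 0x22A8 = 0x0C8E9
One's-complement sum = 0xC8E9.
Checksum = ~0xC8E9 & 0xFFFF = 0x3716.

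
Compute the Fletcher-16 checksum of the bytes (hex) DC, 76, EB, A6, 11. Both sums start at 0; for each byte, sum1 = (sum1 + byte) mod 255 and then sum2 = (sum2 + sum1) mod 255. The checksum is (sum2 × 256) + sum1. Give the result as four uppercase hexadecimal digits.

4CF6

Running sums (mod 255):
  after byte 0 (DC): sum1=220, sum2=220
  after byte 1 (76): sum1=83, sum2=48
  after byte 2 (EB): sum1=63, sum2=111
  after byte 3 (A6): sum1=229, sum2=85
  after byte 4 (11): sum1=246, sum2=76
Checksum = sum2·256 + sum1 = 76·256 + 246 = 19702 = 0x4CF6.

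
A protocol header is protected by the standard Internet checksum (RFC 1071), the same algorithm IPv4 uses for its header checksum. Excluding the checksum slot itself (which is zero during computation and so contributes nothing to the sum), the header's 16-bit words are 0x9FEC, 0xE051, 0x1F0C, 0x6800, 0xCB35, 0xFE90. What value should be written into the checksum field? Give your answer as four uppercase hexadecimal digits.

2EEE

One's-complement addition (fold any carry out of bit 15 back into bit 0):
  0x9FEC + 0xE051 = 0x1803D → wrap carry → 0x803E
  0x803E + 0x1F0C = 0x09F4A
  0x9F4A + 0x6800 = 0x1074A → wrap carry → 0x074B
  0x074B + 0xCB35 = 0x0D280
  0xD280 + 0xFE90 = 0x1D110 → wrap carry → 0xD111
One's-complement sum = 0xD111.
Checksum = ~0xD111 & 0xFFFF = 0x2EEE.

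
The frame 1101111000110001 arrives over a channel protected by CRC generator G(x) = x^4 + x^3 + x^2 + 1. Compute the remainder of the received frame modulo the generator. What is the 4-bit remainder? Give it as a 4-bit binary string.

Modulo-2 division of 1101111000110001 by 11101:
  pos 0: 11011 XOR 11101 = 00110
  pos 2: 11011 XOR 11101 = 00110
  pos 4: 11000 XOR 11101 = 00101
  pos 6: 10101 XOR 11101 = 01000
  pos 7: 10001 XOR 11101 = 01100
  pos 8: 11000 XOR 11101 = 00101
  pos 10: 10100 XOR 11101 = 01001
  pos 11: 10011 XOR 11101 = 01110
Remainder = 1110 (nonzero — an error is detected).

1110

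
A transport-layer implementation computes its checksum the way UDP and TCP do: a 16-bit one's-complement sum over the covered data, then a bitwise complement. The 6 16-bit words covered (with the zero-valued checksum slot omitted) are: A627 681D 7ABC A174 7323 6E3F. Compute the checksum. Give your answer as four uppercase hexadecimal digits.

One's-complement addition (fold any carry out of bit 15 back into bit 0):
  0xA627 + 0x681D = 0x10E44 → wrap carry → 0x0E45
  0x0E45 + 0x7ABC = 0x08901
  0x8901 + 0xA174 = 0x12A75 → wrap carry → 0x2A76
  0x2A76 + 0x7323 = 0x09D99
  0x9D99 + 0x6E3F = 0x10BD8 → wrap carry → 0x0BD9
One's-complement sum = 0x0BD9.
Checksum = ~0x0BD9 & 0xFFFF = 0xF426.

F426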